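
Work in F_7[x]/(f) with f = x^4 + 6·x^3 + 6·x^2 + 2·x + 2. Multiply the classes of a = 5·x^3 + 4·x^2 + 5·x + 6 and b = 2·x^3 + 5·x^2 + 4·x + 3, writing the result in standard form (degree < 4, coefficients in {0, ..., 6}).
a · b ≡ 5·x^3 + 3·x^2 + 6·x + 1 (mod f(x))

Multiply as integer polynomials: a · b = 10·x^6 + 33·x^5 + 50·x^4 + 68·x^3 + 62·x^2 + 39·x + 18. Reducing coefficients mod 7: a · b ≡ 3·x^6 + 5·x^5 + x^4 + 5·x^3 + 6·x^2 + 4·x + 4. Now divide by f(x) = x^4 + 6·x^3 + 6·x^2 + 2·x + 2 in F_7[x], eliminating the leading term at each step:
  leading term 3·x^6: subtract (3·x^2)·f(x) = 3·x^6 + 4·x^5 + 4·x^4 + 6·x^3 + 6·x^2, leaving x^5 + 4·x^4 + 6·x^3 + 4·x + 4 (coefficients mod 7)
  leading term x^5: subtract (x)·f(x) = x^5 + 6·x^4 + 6·x^3 + 2·x^2 + 2·x, leaving 5·x^4 + 5·x^2 + 2·x + 4 (coefficients mod 7)
  leading term 5·x^4: subtract (5)·f(x) = 5·x^4 + 2·x^3 + 2·x^2 + 3·x + 3, leaving 5·x^3 + 3·x^2 + 6·x + 1 (coefficients mod 7)
The degree is now < 4, so this is the remainder. Hence a · b ≡ 5·x^3 + 3·x^2 + 6·x + 1 in F_7[x]/(f).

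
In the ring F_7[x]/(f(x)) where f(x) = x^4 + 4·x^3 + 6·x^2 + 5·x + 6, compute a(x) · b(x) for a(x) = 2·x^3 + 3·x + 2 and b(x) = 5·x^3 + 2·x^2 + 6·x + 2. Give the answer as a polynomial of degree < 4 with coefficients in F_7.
Multiply as integer polynomials: a · b = 10·x^6 + 4·x^5 + 27·x^4 + 20·x^3 + 22·x^2 + 18·x + 4. Reducing coefficients mod 7: a · b ≡ 3·x^6 + 4·x^5 + 6·x^4 + 6·x^3 + x^2 + 4·x + 4. Now divide by f(x) = x^4 + 4·x^3 + 6·x^2 + 5·x + 6 in F_7[x], eliminating the leading term at each step:
  leading term 3·x^6: subtract (3·x^2)·f(x) = 3·x^6 + 5·x^5 + 4·x^4 + x^3 + 4·x^2, leaving 6·x^5 + 2·x^4 + 5·x^3 + 4·x^2 + 4·x + 4 (coefficients mod 7)
  leading term 6·x^5: subtract (6·x)·f(x) = 6·x^5 + 3·x^4 + x^3 + 2·x^2 + x, leaving 6·x^4 + 4·x^3 + 2·x^2 + 3·x + 4 (coefficients mod 7)
  leading term 6·x^4: subtract (6)·f(x) = 6·x^4 + 3·x^3 + x^2 + 2·x + 1, leaving x^3 + x^2 + x + 3 (coefficients mod 7)
The degree is now < 4, so this is the remainder. Hence a · b ≡ x^3 + x^2 + x + 3 in F_7[x]/(f).

Final answer: a · b ≡ x^3 + x^2 + x + 3 (mod f(x))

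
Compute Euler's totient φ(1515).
φ(1515) = 800

φ is multiplicative, with φ(p^e) = p^e − p^(e−1). Factorise 1515 = 3 · 5 · 101. Then
  φ(1515) = (3 − 1) · (5 − 1) · (101 − 1) = 2 · 4 · 100 = 800.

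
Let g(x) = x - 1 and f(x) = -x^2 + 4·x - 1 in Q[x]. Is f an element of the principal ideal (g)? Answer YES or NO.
NO

In Q[x] the ideal (g) consists of all multiples of g, so f ∈ (g) iff g | f, i.e. iff the remainder of f on division by g is 0. Divide f by g (g is monic, so eliminate the leading term of the running remainder at each step):
  leading term -x^2: subtract (-x)·g(x) = -x^2 + x, leaving 3·x - 1
  leading term 3·x: subtract (3)·g(x) = 3·x - 3, leaving 2
The remainder r(x) = 2 ≠ 0 (and deg r < deg g), so g ∤ f, i.e. f ∉ (g).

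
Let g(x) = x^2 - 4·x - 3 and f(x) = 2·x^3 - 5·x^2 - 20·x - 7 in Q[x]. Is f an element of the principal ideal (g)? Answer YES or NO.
In Q[x] the ideal (g) consists of all multiples of g, so f ∈ (g) iff g | f, i.e. iff the remainder of f on division by g is 0. Divide f by g (g is monic, so eliminate the leading term of the running remainder at each step):
  leading term 2·x^3: subtract (2·x)·g(x) = 2·x^3 - 8·x^2 - 6·x, leaving 3·x^2 - 14·x - 7
  leading term 3·x^2: subtract (3)·g(x) = 3·x^2 - 12·x - 9, leaving 2 - 2·x
The remainder r(x) = 2 - 2·x ≠ 0 (and deg r < deg g), so g ∤ f, i.e. f ∉ (g).

Final answer: NO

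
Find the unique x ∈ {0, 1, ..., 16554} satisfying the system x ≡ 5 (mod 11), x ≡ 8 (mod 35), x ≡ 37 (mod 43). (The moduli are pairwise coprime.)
The moduli 11, 35, 43 are pairwise coprime, so by the CRT there is a unique solution mod 11·35·43 = 16555.
Solve by successive substitution. Start with x ≡ 5 (mod 11).
  Combine with x ≡ 8 (mod 35): write x = 5 + 11·t and require 5 + 11·t ≡ 8 (mod 35), i.e. 11·t ≡ 8 − 5 ≡ 3 (mod 35). Since 11^(−1) ≡ 16 (mod 35), t ≡ 16·3 ≡ 13 (mod 35). So x ≡ 5 + 11·13 = 148 (mod 385).
  Combine with x ≡ 37 (mod 43): write x = 148 + 385·t and require 148 + 385·t ≡ 37 (mod 43), i.e. 385·t ≡ 37 − 148 ≡ 18 (mod 43). Since 385^(−1) ≡ 21 (mod 43) (385 ≡ 41 (mod 43)), t ≡ 21·18 ≡ 34 (mod 43). So x ≡ 148 + 385·34 = 13238 (mod 16555).
Unique solution in [0, 16555): x = 13238.

Final answer: x ≡ 13238 (mod 16555); the representative in [0, 16555) is 13238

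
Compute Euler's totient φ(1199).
φ is multiplicative, with φ(p^e) = p^e − p^(e−1). Factorise 1199 = 11 · 109. Then
  φ(1199) = (11 − 1) · (109 − 1) = 10 · 108 = 1080.

Final answer: φ(1199) = 1080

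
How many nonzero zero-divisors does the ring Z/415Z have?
Z/415Z has 86 nonzero zero-divisors

In Z/415Z each nonzero element is either a unit (gcd with 415 is 1) or a zero-divisor (gcd > 1). The number of units is φ(415): factorise 415 = 5 · 83, so φ(415) = (5 − 1) · (83 − 1) = 4 · 82 = 328. The nonzero elements number 415 − 1 = 414. Hence the nonzero zero-divisors number 414 − 328 = 86.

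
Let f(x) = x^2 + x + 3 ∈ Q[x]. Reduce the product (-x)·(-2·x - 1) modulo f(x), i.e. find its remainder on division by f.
First multiply in Q[x] without reducing: a · b = 2·x^2 + x. Now divide by f(x) = x^2 + x + 3, eliminating the leading term at each step:
  leading term 2·x^2: subtract (2)·f(x) = 2·x^2 + 2·x + 6, leaving -x - 6
The degree is now < 2, so this is the remainder. Hence a · b ≡ -x - 6 in Q[x]/(f).

Final answer: a · b ≡ -x - 6 (mod f(x))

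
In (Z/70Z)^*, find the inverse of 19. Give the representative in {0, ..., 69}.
Apply the extended Euclidean algorithm to (70, 19), tracking rows (r, s, t) with s·70 + t·19 = r. Each division r_prev = q·r_cur + r_new produces the new row as (previous row) − q·(current row):
  row A: (70, 1, 0)   [1·70 + 0·19 = 70]
  row B: (19, 0, 1)   [0·70 + 1·19 = 19]
  70 = 3·19 + 13   → row C = row A − 3·row B = (13, 1, −3)   [check: 1·70 − 3·19 = 13]
  19 = 1·13 + 6   → row D = row B − 1·row C = (6, −1, 4)   [check: −1·70 + 4·19 = 6]
  13 = 2·6 + 1   → row E = row C − 2·row D = (1, 3, −11)   [check: 3·70 − 11·19 = 1]
  6 = 6·1 + 0   → remainder 0, stop. gcd = 1 (last nonzero row E).
The gcd is 1, so 19 is invertible mod 70. The last nonzero row gives 3·70 − 11·19 = 1, so t = −11. So 19^(−1) ≡ −11 ≡ 59 (mod 70). Verify: 19 · 59 = 1121 ≡ 1 (mod 70). ✓

Final answer: 19^(−1) ≡ 59 (mod 70)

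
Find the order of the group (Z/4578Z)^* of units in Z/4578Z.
|(Z/4578Z)^*| = 1296

(Z/4578Z)^* consists of the classes a with gcd(a, 4578) = 1, so its order is φ(4578). φ is multiplicative, with φ(p^e) = p^e − p^(e−1). Factorise 4578 = 2 · 3 · 7 · 109. Then
  φ(4578) = (2 − 1) · (3 − 1) · (7 − 1) · (109 − 1) = 1 · 2 · 6 · 108 = 1296.
Thus |(Z/4578Z)^*| = 1296.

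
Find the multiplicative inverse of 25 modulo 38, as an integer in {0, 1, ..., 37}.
Apply the extended Euclidean algorithm to (38, 25), tracking rows (r, s, t) with s·38 + t·25 = r. Each division r_prev = q·r_cur + r_new produces the new row as (previous row) − q·(current row):
  row A: (38, 1, 0)   [1·38 + 0·25 = 38]
  row B: (25, 0, 1)   [0·38 + 1·25 = 25]
  38 = 1·25 + 13   → row C = row A − 1·row B = (13, 1, −1)   [check: 1·38 − 1·25 = 13]
  25 = 1·13 + 12   → row D = row B − 1·row C = (12, −1, 2)   [check: −1·38 + 2·25 = 12]
  13 = 1·12 + 1   → row E = row C − 1·row D = (1, 2, −3)   [check: 2·38 − 3·25 = 1]
  12 = 12·1 + 0   → remainder 0, stop. gcd = 1 (last nonzero row E).
The gcd is 1, so 25 is invertible mod 38. The last nonzero row gives 2·38 − 3·25 = 1, so t = −3. So 25^(−1) ≡ −3 ≡ 35 (mod 38). Verify: 25 · 35 = 875 ≡ 1 (mod 38). ✓

Final answer: 25^(−1) ≡ 35 (mod 38)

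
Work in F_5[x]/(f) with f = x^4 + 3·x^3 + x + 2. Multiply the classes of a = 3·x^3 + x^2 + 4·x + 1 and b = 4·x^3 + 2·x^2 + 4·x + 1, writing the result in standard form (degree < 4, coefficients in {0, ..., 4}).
a · b ≡ 3·x^3 + x^2 + 2·x (mod f(x))

Multiply as integer polynomials: a · b = 12·x^6 + 10·x^5 + 30·x^4 + 19·x^3 + 19·x^2 + 8·x + 1. Reducing coefficients mod 5: a · b ≡ 2·x^6 + 4·x^3 + 4·x^2 + 3·x + 1. Now divide by f(x) = x^4 + 3·x^3 + x + 2 in F_5[x], eliminating the leading term at each step:
  leading term 2·x^6: subtract (2·x^2)·f(x) = 2·x^6 + x^5 + 2·x^3 + 4·x^2, leaving 4·x^5 + 2·x^3 + 3·x + 1 (coefficients mod 5)
  leading term 4·x^5: subtract (4·x)·f(x) = 4·x^5 + 2·x^4 + 4·x^2 + 3·x, leaving 3·x^4 + 2·x^3 + x^2 + 1 (coefficients mod 5)
  leading term 3·x^4: subtract (3)·f(x) = 3·x^4 + 4·x^3 + 3·x + 1, leaving 3·x^3 + x^2 + 2·x (coefficients mod 5)
The degree is now < 4, so this is the remainder. Hence a · b ≡ 3·x^3 + x^2 + 2·x in F_5[x]/(f).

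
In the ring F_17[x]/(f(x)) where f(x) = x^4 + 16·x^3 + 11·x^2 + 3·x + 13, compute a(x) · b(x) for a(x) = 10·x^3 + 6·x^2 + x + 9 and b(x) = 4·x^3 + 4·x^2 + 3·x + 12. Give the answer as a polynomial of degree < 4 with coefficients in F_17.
Multiply as integer polynomials: a · b = 40·x^6 + 64·x^5 + 58·x^4 + 178·x^3 + 111·x^2 + 39·x + 108. Reducing coefficients mod 17: a · b ≡ 6·x^6 + 13·x^5 + 7·x^4 + 8·x^3 + 9·x^2 + 5·x + 6. Now divide by f(x) = x^4 + 16·x^3 + 11·x^2 + 3·x + 13 in F_17[x], eliminating the leading term at each step:
  leading term 6·x^6: subtract (6·x^2)·f(x) = 6·x^6 + 11·x^5 + 15·x^4 + x^3 + 10·x^2, leaving 2·x^5 + 9·x^4 + 7·x^3 + 16·x^2 + 5·x + 6 (coefficients mod 17)
  leading term 2·x^5: subtract (2·x)·f(x) = 2·x^5 + 15·x^4 + 5·x^3 + 6·x^2 + 9·x, leaving 11·x^4 + 2·x^3 + 10·x^2 + 13·x + 6 (coefficients mod 17)
  leading term 11·x^4: subtract (11)·f(x) = 11·x^4 + 6·x^3 + 2·x^2 + 16·x + 7, leaving 13·x^3 + 8·x^2 + 14·x + 16 (coefficients mod 17)
The degree is now < 4, so this is the remainder. Hence a · b ≡ 13·x^3 + 8·x^2 + 14·x + 16 in F_17[x]/(f).

Final answer: a · b ≡ 13·x^3 + 8·x^2 + 14·x + 16 (mod f(x))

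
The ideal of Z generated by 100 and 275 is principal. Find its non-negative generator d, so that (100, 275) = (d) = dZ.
In the PID Z, (a, b) is generated by gcd(a, b). Compute gcd(275, 100) with the extended Euclidean algorithm, tracking rows (r, s, t) with s·275 + t·100 = r:
  row A: (275, 1, 0)   [1·275 + 0·100 = 275]
  row B: (100, 0, 1)   [0·275 + 1·100 = 100]
  275 = 2·100 + 75   → row C = row A − 2·row B = (75, 1, −2)   [check: 1·275 − 2·100 = 75]
  100 = 1·75 + 25   → row D = row B − 1·row C = (25, −1, 3)   [check: −1·275 + 3·100 = 25]
  75 = 3·25 + 0   → remainder 0, stop. gcd = 25 (last nonzero row D).
So gcd(100, 275) = 25, with Bézout identity −1·275 + 3·100 = 25. Containment (⊇): the Bézout identity exhibits 25 as an element of (100, 275), giving (25) ⊆ (100, 275). Containment (⊆): since 25 | 100 and 25 | 275 (100 = 25·4, 275 = 25·11), every Z-linear combination of 100 and 275 is divisible by 25, so (100, 275) ⊆ (25). Therefore (100, 275) = (25), d = 25.

Final answer: (100, 275) = (25); d = 25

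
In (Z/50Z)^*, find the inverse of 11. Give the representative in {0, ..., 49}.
11^(−1) ≡ 41 (mod 50)

Apply the extended Euclidean algorithm to (50, 11), tracking rows (r, s, t) with s·50 + t·11 = r. Each division r_prev = q·r_cur + r_new produces the new row as (previous row) − q·(current row):
  row A: (50, 1, 0)   [1·50 + 0·11 = 50]
  row B: (11, 0, 1)   [0·50 + 1·11 = 11]
  50 = 4·11 + 6   → row C = row A − 4·row B = (6, 1, −4)   [check: 1·50 − 4·11 = 6]
  11 = 1·6 + 5   → row D = row B − 1·row C = (5, −1, 5)   [check: −1·50 + 5·11 = 5]
  6 = 1·5 + 1   → row E = row C − 1·row D = (1, 2, −9)   [check: 2·50 − 9·11 = 1]
  5 = 5·1 + 0   → remainder 0, stop. gcd = 1 (last nonzero row E).
The gcd is 1, so 11 is invertible mod 50. The last nonzero row gives 2·50 − 9·11 = 1, so t = −9. So 11^(−1) ≡ −9 ≡ 41 (mod 50). Verify: 11 · 41 = 451 ≡ 1 (mod 50). ✓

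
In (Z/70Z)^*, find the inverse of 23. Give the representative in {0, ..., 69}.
23^(−1) ≡ 67 (mod 70)

Apply the extended Euclidean algorithm to (70, 23), tracking rows (r, s, t) with s·70 + t·23 = r. Each division r_prev = q·r_cur + r_new produces the new row as (previous row) − q·(current row):
  row A: (70, 1, 0)   [1·70 + 0·23 = 70]
  row B: (23, 0, 1)   [0·70 + 1·23 = 23]
  70 = 3·23 + 1   → row C = row A − 3·row B = (1, 1, −3)   [check: 1·70 − 3·23 = 1]
  23 = 23·1 + 0   → remainder 0, stop. gcd = 1 (last nonzero row C).
The gcd is 1, so 23 is invertible mod 70. The last nonzero row gives 1·70 − 3·23 = 1, so t = −3. So 23^(−1) ≡ −3 ≡ 67 (mod 70). Verify: 23 · 67 = 1541 ≡ 1 (mod 70). ✓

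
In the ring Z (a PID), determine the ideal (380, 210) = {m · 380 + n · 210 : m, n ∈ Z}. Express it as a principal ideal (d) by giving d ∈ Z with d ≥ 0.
In the PID Z, (a, b) is generated by gcd(a, b). Compute gcd(380, 210) with the extended Euclidean algorithm, tracking rows (r, s, t) with s·380 + t·210 = r:
  row A: (380, 1, 0)   [1·380 + 0·210 = 380]
  row B: (210, 0, 1)   [0·380 + 1·210 = 210]
  380 = 1·210 + 170   → row C = row A − 1·row B = (170, 1, −1)   [check: 1·380 − 1·210 = 170]
  210 = 1·170 + 40   → row D = row B − 1·row C = (40, −1, 2)   [check: −1·380 + 2·210 = 40]
  170 = 4·40 + 10   → row E = row C − 4·row D = (10, 5, −9)   [check: 5·380 − 9·210 = 10]
  40 = 4·10 + 0   → remainder 0, stop. gcd = 10 (last nonzero row E).
So gcd(380, 210) = 10, with Bézout identity 5·380 − 9·210 = 10. Containment (⊇): the Bézout identity exhibits 10 as an element of (380, 210), giving (10) ⊆ (380, 210). Containment (⊆): since 10 | 380 and 10 | 210 (380 = 10·38, 210 = 10·21), every Z-linear combination of 380 and 210 is divisible by 10, so (380, 210) ⊆ (10). Therefore (380, 210) = (10), d = 10.

Final answer: (380, 210) = (10); d = 10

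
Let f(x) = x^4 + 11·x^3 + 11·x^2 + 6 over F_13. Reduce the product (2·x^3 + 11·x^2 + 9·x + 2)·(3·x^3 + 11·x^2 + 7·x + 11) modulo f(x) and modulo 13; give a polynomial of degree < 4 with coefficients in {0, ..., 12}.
Multiply as integer polynomials: a · b = 6·x^6 + 55·x^5 + 162·x^4 + 204·x^3 + 206·x^2 + 113·x + 22. Reducing coefficients mod 13: a · b ≡ 6·x^6 + 3·x^5 + 6·x^4 + 9·x^3 + 11·x^2 + 9·x + 9. Now divide by f(x) = x^4 + 11·x^3 + 11·x^2 + 6 in F_13[x], eliminating the leading term at each step:
  leading term 6·x^6: subtract (6·x^2)·f(x) = 6·x^6 + x^5 + x^4 + 10·x^2, leaving 2·x^5 + 5·x^4 + 9·x^3 + x^2 + 9·x + 9 (coefficients mod 13)
  leading term 2·x^5: subtract (2·x)·f(x) = 2·x^5 + 9·x^4 + 9·x^3 + 12·x, leaving 9·x^4 + x^2 + 10·x + 9 (coefficients mod 13)
  leading term 9·x^4: subtract (9)·f(x) = 9·x^4 + 8·x^3 + 8·x^2 + 2, leaving 5·x^3 + 6·x^2 + 10·x + 7 (coefficients mod 13)
The degree is now < 4, so this is the remainder. Hence a · b ≡ 5·x^3 + 6·x^2 + 10·x + 7 in F_13[x]/(f).

Final answer: a · b ≡ 5·x^3 + 6·x^2 + 10·x + 7 (mod f(x))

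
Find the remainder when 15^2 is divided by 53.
13

Use repeated squaring. Binary(2) = 10. Walk through the bits of the exponent 2 left-to-right: at each bit after the leading one, square the running value, then multiply by 15 if the bit is 1 (always reducing mod 53):
  bit 1 = 1 (leading): start with 15.
  bit 2 = 0: square 15^2 = 225 ≡ 13 (mod 53).
Final value: 15^2 ≡ 13 (mod 53).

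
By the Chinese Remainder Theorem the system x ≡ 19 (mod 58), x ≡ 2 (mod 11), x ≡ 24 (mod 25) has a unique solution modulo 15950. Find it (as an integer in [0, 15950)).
x ≡ 10749 (mod 15950); the representative in [0, 15950) is 10749

The moduli 58, 11, 25 are pairwise coprime, so by the CRT there is a unique solution mod 58·11·25 = 15950.
Solve by successive substitution. Start with x ≡ 19 (mod 58).
  Combine with x ≡ 2 (mod 11): write x = 19 + 58·t and require 19 + 58·t ≡ 2 (mod 11), i.e. 58·t ≡ 2 − 19 ≡ 5 (mod 11). Since 58^(−1) ≡ 4 (mod 11) (58 ≡ 3 (mod 11)), t ≡ 4·5 ≡ 9 (mod 11). So x ≡ 19 + 58·9 = 541 (mod 638).
  Combine with x ≡ 24 (mod 25): write x = 541 + 638·t and require 541 + 638·t ≡ 24 (mod 25), i.e. 638·t ≡ 24 − 541 ≡ 8 (mod 25). Since 638^(−1) ≡ 2 (mod 25) (638 ≡ 13 (mod 25)), t ≡ 2·8 ≡ 16 (mod 25). So x ≡ 541 + 638·16 = 10749 (mod 15950).
Unique solution in [0, 15950): x = 10749.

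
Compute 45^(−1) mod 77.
Apply the extended Euclidean algorithm to (77, 45), tracking rows (r, s, t) with s·77 + t·45 = r. Each division r_prev = q·r_cur + r_new produces the new row as (previous row) − q·(current row):
  row A: (77, 1, 0)   [1·77 + 0·45 = 77]
  row B: (45, 0, 1)   [0·77 + 1·45 = 45]
  77 = 1·45 + 32   → row C = row A − 1·row B = (32, 1, −1)   [check: 1·77 − 1·45 = 32]
  45 = 1·32 + 13   → row D = row B − 1·row C = (13, −1, 2)   [check: −1·77 + 2·45 = 13]
  32 = 2·13 + 6   → row E = row C − 2·row D = (6, 3, −5)   [check: 3·77 − 5·45 = 6]
  13 = 2·6 + 1   → row F = row D − 2·row E = (1, −7, 12)   [check: −7·77 + 12·45 = 1]
  6 = 6·1 + 0   → remainder 0, stop. gcd = 1 (last nonzero row F).
The gcd is 1, so 45 is invertible mod 77. The last nonzero row gives −7·77 + 12·45 = 1, so t = 12. So 45^(−1) ≡ 12 (mod 77). Verify: 45 · 12 = 540 ≡ 1 (mod 77). ✓

Final answer: 45^(−1) ≡ 12 (mod 77)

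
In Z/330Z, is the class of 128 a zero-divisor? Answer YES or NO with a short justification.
gcd(128, 330) = 2 > 1, so 128 is not a unit in Z/330Z. In Z/nZ every nonzero non-unit is a zero-divisor: explicitly, take b = 330/gcd = 165 ≠ 0 (mod 330); then 128·165 = 21120 = 64·330, i.e. 128·165 ≡ 0 (mod 330). So 128 is a zero-divisor.

Final answer: YES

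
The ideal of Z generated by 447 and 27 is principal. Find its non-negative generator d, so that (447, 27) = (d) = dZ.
In the PID Z, (a, b) is generated by gcd(a, b). Compute gcd(447, 27) with the extended Euclidean algorithm, tracking rows (r, s, t) with s·447 + t·27 = r:
  row A: (447, 1, 0)   [1·447 + 0·27 = 447]
  row B: (27, 0, 1)   [0·447 + 1·27 = 27]
  447 = 16·27 + 15   → row C = row A − 16·row B = (15, 1, −16)   [check: 1·447 − 16·27 = 15]
  27 = 1·15 + 12   → row D = row B − 1·row C = (12, −1, 17)   [check: −1·447 + 17·27 = 12]
  15 = 1·12 + 3   → row E = row C − 1·row D = (3, 2, −33)   [check: 2·447 − 33·27 = 3]
  12 = 4·3 + 0   → remainder 0, stop. gcd = 3 (last nonzero row E).
So gcd(447, 27) = 3, with Bézout identity 2·447 − 33·27 = 3. Containment (⊇): the Bézout identity exhibits 3 as an element of (447, 27), giving (3) ⊆ (447, 27). Containment (⊆): since 3 | 447 and 3 | 27 (447 = 3·149, 27 = 3·9), every Z-linear combination of 447 and 27 is divisible by 3, so (447, 27) ⊆ (3). Therefore (447, 27) = (3), d = 3.

Final answer: (447, 27) = (3); d = 3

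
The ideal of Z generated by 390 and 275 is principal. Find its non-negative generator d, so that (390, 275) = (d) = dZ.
(390, 275) = (5); d = 5

In the PID Z, (a, b) is generated by gcd(a, b). Compute gcd(390, 275) with the extended Euclidean algorithm, tracking rows (r, s, t) with s·390 + t·275 = r:
  row A: (390, 1, 0)   [1·390 + 0·275 = 390]
  row B: (275, 0, 1)   [0·390 + 1·275 = 275]
  390 = 1·275 + 115   → row C = row A − 1·row B = (115, 1, −1)   [check: 1·390 − 1·275 = 115]
  275 = 2·115 + 45   → row D = row B − 2·row C = (45, −2, 3)   [check: −2·390 + 3·275 = 45]
  115 = 2·45 + 25   → row E = row C − 2·row D = (25, 5, −7)   [check: 5·390 − 7·275 = 25]
  45 = 1·25 + 20   → row F = row D − 1·row E = (20, −7, 10)   [check: −7·390 + 10·275 = 20]
  25 = 1·20 + 5   → row G = row E − 1·row F = (5, 12, −17)   [check: 12·390 − 17·275 = 5]
  20 = 4·5 + 0   → remainder 0, stop. gcd = 5 (last nonzero row G).
So gcd(390, 275) = 5, with Bézout identity 12·390 − 17·275 = 5. Containment (⊇): the Bézout identity exhibits 5 as an element of (390, 275), giving (5) ⊆ (390, 275). Containment (⊆): since 5 | 390 and 5 | 275 (390 = 5·78, 275 = 5·55), every Z-linear combination of 390 and 275 is divisible by 5, so (390, 275) ⊆ (5). Therefore (390, 275) = (5), d = 5.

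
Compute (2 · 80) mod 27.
Reduce the factors first: 80 ≡ 26 (mod 27), so 2 · 80 ≡ 2 · 26 (mod 27). 2 · 26 = 52. Dividing by 27: 52 = 1·27 + 25. So (2 · 80) mod 27 = 25.

Final answer: 25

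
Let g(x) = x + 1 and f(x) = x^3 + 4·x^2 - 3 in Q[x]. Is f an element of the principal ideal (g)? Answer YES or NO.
In Q[x] the ideal (g) consists of all multiples of g, so f ∈ (g) iff g | f, i.e. iff the remainder of f on division by g is 0. Divide f by g (g is monic, so eliminate the leading term of the running remainder at each step):
  leading term x^3: subtract (x^2)·g(x) = x^3 + x^2, leaving 3·x^2 - 3
  leading term 3·x^2: subtract (3·x)·g(x) = 3·x^2 + 3·x, leaving -3·x - 3
  leading term -3·x: subtract (-3)·g(x) = -3·x - 3, leaving 0
The remainder is 0, so f(x) = g(x) · h(x) with h(x) = x^2 + 3·x - 3. Hence g | f, i.e. f ∈ (g).

Final answer: YES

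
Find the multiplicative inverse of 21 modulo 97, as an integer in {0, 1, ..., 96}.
21^(−1) ≡ 37 (mod 97)

Apply the extended Euclidean algorithm to (97, 21), tracking rows (r, s, t) with s·97 + t·21 = r. Each division r_prev = q·r_cur + r_new produces the new row as (previous row) − q·(current row):
  row A: (97, 1, 0)   [1·97 + 0·21 = 97]
  row B: (21, 0, 1)   [0·97 + 1·21 = 21]
  97 = 4·21 + 13   → row C = row A − 4·row B = (13, 1, −4)   [check: 1·97 − 4·21 = 13]
  21 = 1·13 + 8   → row D = row B − 1·row C = (8, −1, 5)   [check: −1·97 + 5·21 = 8]
  13 = 1·8 + 5   → row E = row C − 1·row D = (5, 2, −9)   [check: 2·97 − 9·21 = 5]
  8 = 1·5 + 3   → row F = row D − 1·row E = (3, −3, 14)   [check: −3·97 + 14·21 = 3]
  5 = 1·3 + 2   → row G = row E − 1·row F = (2, 5, −23)   [check: 5·97 − 23·21 = 2]
  3 = 1·2 + 1   → row H = row F − 1·row G = (1, −8, 37)   [check: −8·97 + 37·21 = 1]
  2 = 2·1 + 0   → remainder 0, stop. gcd = 1 (last nonzero row H).
The gcd is 1, so 21 is invertible mod 97. The last nonzero row gives −8·97 + 37·21 = 1, so t = 37. So 21^(−1) ≡ 37 (mod 97). Verify: 21 · 37 = 777 ≡ 1 (mod 97). ✓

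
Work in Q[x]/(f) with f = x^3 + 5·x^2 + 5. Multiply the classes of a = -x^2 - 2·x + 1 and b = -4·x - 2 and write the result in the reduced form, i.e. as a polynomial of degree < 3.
a · b ≡ -10·x^2 - 22 (mod f(x))

First multiply in Q[x] without reducing: a · b = 4·x^3 + 10·x^2 - 2. Now divide by f(x) = x^3 + 5·x^2 + 5, eliminating the leading term at each step:
  leading term 4·x^3: subtract (4)·f(x) = 4·x^3 + 20·x^2 + 20, leaving -10·x^2 - 22
The degree is now < 3, so this is the remainder. Hence a · b ≡ -10·x^2 - 22 in Q[x]/(f).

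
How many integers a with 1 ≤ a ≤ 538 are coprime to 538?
268

The number of a ∈ {1, ..., 538} with gcd(a, 538) = 1 is by definition Euler's totient φ(538). φ is multiplicative, with φ(p^e) = p^e − p^(e−1). Factorise 538 = 2 · 269. Then
  φ(538) = (2 − 1) · (269 − 1) = 1 · 268 = 268.
So there are 268 such integers.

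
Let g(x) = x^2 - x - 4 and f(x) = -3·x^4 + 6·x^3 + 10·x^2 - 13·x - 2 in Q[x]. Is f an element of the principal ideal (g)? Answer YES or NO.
NO

In Q[x] the ideal (g) consists of all multiples of g, so f ∈ (g) iff g | f, i.e. iff the remainder of f on division by g is 0. Divide f by g (g is monic, so eliminate the leading term of the running remainder at each step):
  leading term -3·x^4: subtract (-3·x^2)·g(x) = -3·x^4 + 3·x^3 + 12·x^2, leaving 3·x^3 - 2·x^2 - 13·x - 2
  leading term 3·x^3: subtract (3·x)·g(x) = 3·x^3 - 3·x^2 - 12·x, leaving x^2 - x - 2
  leading term x^2: subtract (1)·g(x) = x^2 - x - 4, leaving 2
The remainder r(x) = 2 ≠ 0 (and deg r < deg g), so g ∤ f, i.e. f ∉ (g).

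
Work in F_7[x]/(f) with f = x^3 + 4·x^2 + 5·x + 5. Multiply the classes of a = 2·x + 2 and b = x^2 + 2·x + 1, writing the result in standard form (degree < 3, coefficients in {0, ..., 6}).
a · b ≡ 5·x^2 + 3·x + 6 (mod f(x))

Multiply as integer polynomials: a · b = 2·x^3 + 6·x^2 + 6·x + 2. Reducing coefficients mod 7: a · b ≡ 2·x^3 + 6·x^2 + 6·x + 2. Now divide by f(x) = x^3 + 4·x^2 + 5·x + 5 in F_7[x], eliminating the leading term at each step:
  leading term 2·x^3: subtract (2)·f(x) = 2·x^3 + x^2 + 3·x + 3, leaving 5·x^2 + 3·x + 6 (coefficients mod 7)
The degree is now < 3, so this is the remainder. Hence a · b ≡ 5·x^2 + 3·x + 6 in F_7[x]/(f).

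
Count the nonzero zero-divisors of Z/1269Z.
Z/1269Z has 440 nonzero zero-divisors

In Z/1269Z each nonzero element is either a unit (gcd with 1269 is 1) or a zero-divisor (gcd > 1). The number of units is φ(1269): factorise 1269 = 3^3 · 47, so φ(1269) = (3^3 − 3^2) · (47 − 1) = 18 · 46 = 828. The nonzero elements number 1269 − 1 = 1268. Hence the nonzero zero-divisors number 1268 − 828 = 440.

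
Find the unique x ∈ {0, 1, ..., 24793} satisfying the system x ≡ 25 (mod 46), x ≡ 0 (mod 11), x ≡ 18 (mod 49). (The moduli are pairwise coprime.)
x ≡ 17413 (mod 24794); the representative in [0, 24794) is 17413

The moduli 46, 11, 49 are pairwise coprime, so by the CRT there is a unique solution mod 46·11·49 = 24794.
Solve by successive substitution. Start with x ≡ 25 (mod 46).
  Combine with x ≡ 0 (mod 11): write x = 25 + 46·t and require 25 + 46·t ≡ 0 (mod 11), i.e. 46·t ≡ 0 − 25 ≡ 8 (mod 11). Since 46^(−1) ≡ 6 (mod 11) (46 ≡ 2 (mod 11)), t ≡ 6·8 ≡ 4 (mod 11). So x ≡ 25 + 46·4 = 209 (mod 506).
  Combine with x ≡ 18 (mod 49): write x = 209 + 506·t and require 209 + 506·t ≡ 18 (mod 49), i.e. 506·t ≡ 18 − 209 ≡ 5 (mod 49). Since 506^(−1) ≡ 46 (mod 49) (506 ≡ 16 (mod 49)), t ≡ 46·5 ≡ 34 (mod 49). So x ≡ 209 + 506·34 = 17413 (mod 24794).
Unique solution in [0, 24794): x = 17413.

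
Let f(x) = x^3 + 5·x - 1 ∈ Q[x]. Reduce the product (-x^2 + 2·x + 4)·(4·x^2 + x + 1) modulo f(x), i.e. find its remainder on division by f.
First multiply in Q[x] without reducing: a · b = -4·x^4 + 7·x^3 + 17·x^2 + 6·x + 4. Now divide by f(x) = x^3 + 5·x - 1, eliminating the leading term at each step:
  leading term -4·x^4: subtract (-4·x)·f(x) = -4·x^4 - 20·x^2 + 4·x, leaving 7·x^3 + 37·x^2 + 2·x + 4
  leading term 7·x^3: subtract (7)·f(x) = 7·x^3 + 35·x - 7, leaving 37·x^2 - 33·x + 11
The degree is now < 3, so this is the remainder. Hence a · b ≡ 37·x^2 - 33·x + 11 in Q[x]/(f).

Final answer: a · b ≡ 37·x^2 - 33·x + 11 (mod f(x))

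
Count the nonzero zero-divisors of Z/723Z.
In Z/723Z each nonzero element is either a unit (gcd with 723 is 1) or a zero-divisor (gcd > 1). The number of units is φ(723): factorise 723 = 3 · 241, so φ(723) = (3 − 1) · (241 − 1) = 2 · 240 = 480. The nonzero elements number 723 − 1 = 722. Hence the nonzero zero-divisors number 722 − 480 = 242.

Final answer: Z/723Z has 242 nonzero zero-divisors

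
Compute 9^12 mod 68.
Use repeated squaring. Binary(12) = 1100. Walk through the bits of the exponent 12 left-to-right: at each bit after the leading one, square the running value, then multiply by 9 if the bit is 1 (always reducing mod 68):
  bit 1 = 1 (leading): start with 9.
  bit 2 = 1: square 9^2 = 81 ≡ 13; bit is 1, so multiply 13·9 = 117 ≡ 49 (mod 68).
  bit 3 = 0: square 49^2 = 2401 ≡ 21 (mod 68).
  bit 4 = 0: square 21^2 = 441 ≡ 33 (mod 68).
Final value: 9^12 ≡ 33 (mod 68).

Final answer: 33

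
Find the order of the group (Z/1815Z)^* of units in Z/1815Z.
(Z/1815Z)^* consists of the classes a with gcd(a, 1815) = 1, so its order is φ(1815). φ is multiplicative, with φ(p^e) = p^e − p^(e−1). Factorise 1815 = 3 · 5 · 11^2. Then
  φ(1815) = (3 − 1) · (5 − 1) · (11^2 − 11^1) = 2 · 4 · 110 = 880.
Thus |(Z/1815Z)^*| = 880.

Final answer: |(Z/1815Z)^*| = 880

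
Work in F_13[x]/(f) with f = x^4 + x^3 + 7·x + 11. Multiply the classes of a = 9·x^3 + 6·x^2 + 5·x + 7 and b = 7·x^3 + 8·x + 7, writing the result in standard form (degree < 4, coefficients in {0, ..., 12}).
Multiply as integer polynomials: a · b = 63·x^6 + 42·x^5 + 107·x^4 + 160·x^3 + 82·x^2 + 91·x + 49. Reducing coefficients mod 13: a · b ≡ 11·x^6 + 3·x^5 + 3·x^4 + 4·x^3 + 4·x^2 + 10. Now divide by f(x) = x^4 + x^3 + 7·x + 11 in F_13[x], eliminating the leading term at each step:
  leading term 11·x^6: subtract (11·x^2)·f(x) = 11·x^6 + 11·x^5 + 12·x^3 + 4·x^2, leaving 5·x^5 + 3·x^4 + 5·x^3 + 10 (coefficients mod 13)
  leading term 5·x^5: subtract (5·x)·f(x) = 5·x^5 + 5·x^4 + 9·x^2 + 3·x, leaving 11·x^4 + 5·x^3 + 4·x^2 + 10·x + 10 (coefficients mod 13)
  leading term 11·x^4: subtract (11)·f(x) = 11·x^4 + 11·x^3 + 12·x + 4, leaving 7·x^3 + 4·x^2 + 11·x + 6 (coefficients mod 13)
The degree is now < 4, so this is the remainder. Hence a · b ≡ 7·x^3 + 4·x^2 + 11·x + 6 in F_13[x]/(f).

Final answer: a · b ≡ 7·x^3 + 4·x^2 + 11·x + 6 (mod f(x))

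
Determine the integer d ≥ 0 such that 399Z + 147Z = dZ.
(399, 147) = (21); d = 21

In the PID Z, (a, b) is generated by gcd(a, b). Compute gcd(399, 147) with the extended Euclidean algorithm, tracking rows (r, s, t) with s·399 + t·147 = r:
  row A: (399, 1, 0)   [1·399 + 0·147 = 399]
  row B: (147, 0, 1)   [0·399 + 1·147 = 147]
  399 = 2·147 + 105   → row C = row A − 2·row B = (105, 1, −2)   [check: 1·399 − 2·147 = 105]
  147 = 1·105 + 42   → row D = row B − 1·row C = (42, −1, 3)   [check: −1·399 + 3·147 = 42]
  105 = 2·42 + 21   → row E = row C − 2·row D = (21, 3, −8)   [check: 3·399 − 8·147 = 21]
  42 = 2·21 + 0   → remainder 0, stop. gcd = 21 (last nonzero row E).
So gcd(399, 147) = 21, with Bézout identity 3·399 − 8·147 = 21. Containment (⊇): the Bézout identity exhibits 21 as an element of (399, 147), giving (21) ⊆ (399, 147). Containment (⊆): since 21 | 399 and 21 | 147 (399 = 21·19, 147 = 21·7), every Z-linear combination of 399 and 147 is divisible by 21, so (399, 147) ⊆ (21). Therefore (399, 147) = (21), d = 21.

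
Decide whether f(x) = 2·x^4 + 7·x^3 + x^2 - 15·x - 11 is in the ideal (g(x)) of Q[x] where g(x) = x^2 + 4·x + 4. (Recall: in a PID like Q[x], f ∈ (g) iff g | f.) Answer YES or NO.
NO

In Q[x] the ideal (g) consists of all multiples of g, so f ∈ (g) iff g | f, i.e. iff the remainder of f on division by g is 0. Divide f by g (g is monic, so eliminate the leading term of the running remainder at each step):
  leading term 2·x^4: subtract (2·x^2)·g(x) = 2·x^4 + 8·x^3 + 8·x^2, leaving -x^3 - 7·x^2 - 15·x - 11
  leading term -x^3: subtract (-x)·g(x) = -x^3 - 4·x^2 - 4·x, leaving -3·x^2 - 11·x - 11
  leading term -3·x^2: subtract (-3)·g(x) = -3·x^2 - 12·x - 12, leaving x + 1
The remainder r(x) = x + 1 ≠ 0 (and deg r < deg g), so g ∤ f, i.e. f ∉ (g).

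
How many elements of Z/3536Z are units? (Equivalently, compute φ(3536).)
An element a ∈ Z/3536Z is a unit iff gcd(a, 3536) = 1, so the number of units is φ(3536). φ is multiplicative, with φ(p^e) = p^e − p^(e−1). Factorise 3536 = 2^4 · 13 · 17. Then
  φ(3536) = (2^4 − 2^3) · (13 − 1) · (17 − 1) = 8 · 12 · 16 = 1536.

Final answer: Z/3536Z has φ(3536) = 1536 units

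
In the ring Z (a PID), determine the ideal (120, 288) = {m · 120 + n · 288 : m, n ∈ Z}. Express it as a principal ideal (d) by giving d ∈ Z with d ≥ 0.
In the PID Z, (a, b) is generated by gcd(a, b). Compute gcd(288, 120) with the extended Euclidean algorithm, tracking rows (r, s, t) with s·288 + t·120 = r:
  row A: (288, 1, 0)   [1·288 + 0·120 = 288]
  row B: (120, 0, 1)   [0·288 + 1·120 = 120]
  288 = 2·120 + 48   → row C = row A − 2·row B = (48, 1, −2)   [check: 1·288 − 2·120 = 48]
  120 = 2·48 + 24   → row D = row B − 2·row C = (24, −2, 5)   [check: −2·288 + 5·120 = 24]
  48 = 2·24 + 0   → remainder 0, stop. gcd = 24 (last nonzero row D).
So gcd(120, 288) = 24, with Bézout identity −2·288 + 5·120 = 24. Containment (⊇): the Bézout identity exhibits 24 as an element of (120, 288), giving (24) ⊆ (120, 288). Containment (⊆): since 24 | 120 and 24 | 288 (120 = 24·5, 288 = 24·12), every Z-linear combination of 120 and 288 is divisible by 24, so (120, 288) ⊆ (24). Therefore (120, 288) = (24), d = 24.

Final answer: (120, 288) = (24); d = 24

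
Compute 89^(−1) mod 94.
89^(−1) ≡ 75 (mod 94)

Apply the extended Euclidean algorithm to (94, 89), tracking rows (r, s, t) with s·94 + t·89 = r. Each division r_prev = q·r_cur + r_new produces the new row as (previous row) − q·(current row):
  row A: (94, 1, 0)   [1·94 + 0·89 = 94]
  row B: (89, 0, 1)   [0·94 + 1·89 = 89]
  94 = 1·89 + 5   → row C = row A − 1·row B = (5, 1, −1)   [check: 1·94 − 1·89 = 5]
  89 = 17·5 + 4   → row D = row B − 17·row C = (4, −17, 18)   [check: −17·94 + 18·89 = 4]
  5 = 1·4 + 1   → row E = row C − 1·row D = (1, 18, −19)   [check: 18·94 − 19·89 = 1]
  4 = 4·1 + 0   → remainder 0, stop. gcd = 1 (last nonzero row E).
The gcd is 1, so 89 is invertible mod 94. The last nonzero row gives 18·94 − 19·89 = 1, so t = −19. So 89^(−1) ≡ −19 ≡ 75 (mod 94). Verify: 89 · 75 = 6675 ≡ 1 (mod 94). ✓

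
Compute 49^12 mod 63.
Use repeated squaring. Binary(12) = 1100. Walk through the bits of the exponent 12 left-to-right: at each bit after the leading one, square the running value, then multiply by 49 if the bit is 1 (always reducing mod 63):
  bit 1 = 1 (leading): start with 49.
  bit 2 = 1: square 49^2 = 2401 ≡ 7; bit is 1, so multiply 7·49 = 343 ≡ 28 (mod 63).
  bit 3 = 0: square 28^2 = 784 ≡ 28 (mod 63).
  bit 4 = 0: square 28^2 = 784 ≡ 28 (mod 63).
Final value: 49^12 ≡ 28 (mod 63).

Final answer: 28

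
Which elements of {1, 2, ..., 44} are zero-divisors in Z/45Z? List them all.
nonzero zero-divisors of Z/45Z = {3, 5, 6, 9, 10, 12, 15, 18, 20, 21, 24, 25, 27, 30, 33, 35, 36, 39, 40, 42}

An element a ∈ Z/45Z (with a ≠ 0) is a zero-divisor iff gcd(a, 45) > 1 (because a is a unit precisely when gcd(a, n) = 1, and in Z/nZ every nonzero, non-unit element is a zero-divisor). Scan a = 1, ..., 44 and keep those with gcd(a, 45) > 1:
  gcd(3, 45) = 3, gcd(5, 45) = 5, gcd(6, 45) = 3, gcd(9, 45) = 9, gcd(10, 45) = 5, gcd(12, 45) = 3, gcd(15, 45) = 15, gcd(18, 45) = 9, gcd(20, 45) = 5, gcd(21, 45) = 3, gcd(24, 45) = 3, gcd(25, 45) = 5, gcd(27, 45) = 9, gcd(30, 45) = 15, gcd(33, 45) = 3, gcd(35, 45) = 5, gcd(36, 45) = 9, gcd(39, 45) = 3, gcd(40, 45) = 5, gcd(42, 45) = 3.
All other a ∈ {1, ..., 44} have gcd(a, 45) = 1 and are units. So the nonzero zero-divisors are exactly the 20 values of a appearing in this scan.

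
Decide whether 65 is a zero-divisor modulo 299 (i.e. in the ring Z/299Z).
YES

gcd(65, 299) = 13 > 1, so 65 is not a unit in Z/299Z. In Z/nZ every nonzero non-unit is a zero-divisor: explicitly, take b = 299/gcd = 23 ≠ 0 (mod 299); then 65·23 = 1495 = 5·299, i.e. 65·23 ≡ 0 (mod 299). So 65 is a zero-divisor.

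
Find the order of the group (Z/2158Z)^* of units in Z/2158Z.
|(Z/2158Z)^*| = 984

(Z/2158Z)^* consists of the classes a with gcd(a, 2158) = 1, so its order is φ(2158). φ is multiplicative, with φ(p^e) = p^e − p^(e−1). Factorise 2158 = 2 · 13 · 83. Then
  φ(2158) = (2 − 1) · (13 − 1) · (83 − 1) = 1 · 12 · 82 = 984.
Thus |(Z/2158Z)^*| = 984.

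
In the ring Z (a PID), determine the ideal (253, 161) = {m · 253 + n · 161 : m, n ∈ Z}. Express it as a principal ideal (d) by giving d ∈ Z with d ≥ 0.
In the PID Z, (a, b) is generated by gcd(a, b). Compute gcd(253, 161) with the extended Euclidean algorithm, tracking rows (r, s, t) with s·253 + t·161 = r:
  row A: (253, 1, 0)   [1·253 + 0·161 = 253]
  row B: (161, 0, 1)   [0·253 + 1·161 = 161]
  253 = 1·161 + 92   → row C = row A − 1·row B = (92, 1, −1)   [check: 1·253 − 1·161 = 92]
  161 = 1·92 + 69   → row D = row B − 1·row C = (69, −1, 2)   [check: −1·253 + 2·161 = 69]
  92 = 1·69 + 23   → row E = row C − 1·row D = (23, 2, −3)   [check: 2·253 − 3·161 = 23]
  69 = 3·23 + 0   → remainder 0, stop. gcd = 23 (last nonzero row E).
So gcd(253, 161) = 23, with Bézout identity 2·253 − 3·161 = 23. Containment (⊇): the Bézout identity exhibits 23 as an element of (253, 161), giving (23) ⊆ (253, 161). Containment (⊆): since 23 | 253 and 23 | 161 (253 = 23·11, 161 = 23·7), every Z-linear combination of 253 and 161 is divisible by 23, so (253, 161) ⊆ (23). Therefore (253, 161) = (23), d = 23.

Final answer: (253, 161) = (23); d = 23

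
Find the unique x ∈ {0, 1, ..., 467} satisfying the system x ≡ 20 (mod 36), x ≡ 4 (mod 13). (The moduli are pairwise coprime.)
The moduli 36, 13 are pairwise coprime, so by the CRT there is a unique solution mod 36·13 = 468.
Solve by successive substitution. Start with x ≡ 20 (mod 36).
  Combine with x ≡ 4 (mod 13): write x = 20 + 36·t and require 20 + 36·t ≡ 4 (mod 13), i.e. 36·t ≡ 4 − 20 ≡ 10 (mod 13). Since 36^(−1) ≡ 4 (mod 13) (36 ≡ 10 (mod 13)), t ≡ 4·10 ≡ 1 (mod 13). So x ≡ 20 + 36·1 = 56 (mod 468).
Unique solution in [0, 468): x = 56.

Final answer: x ≡ 56 (mod 468); the representative in [0, 468) is 56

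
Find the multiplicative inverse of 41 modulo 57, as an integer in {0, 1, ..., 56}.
41^(−1) ≡ 32 (mod 57)

Apply the extended Euclidean algorithm to (57, 41), tracking rows (r, s, t) with s·57 + t·41 = r. Each division r_prev = q·r_cur + r_new produces the new row as (previous row) − q·(current row):
  row A: (57, 1, 0)   [1·57 + 0·41 = 57]
  row B: (41, 0, 1)   [0·57 + 1·41 = 41]
  57 = 1·41 + 16   → row C = row A − 1·row B = (16, 1, −1)   [check: 1·57 − 1·41 = 16]
  41 = 2·16 + 9   → row D = row B − 2·row C = (9, −2, 3)   [check: −2·57 + 3·41 = 9]
  16 = 1·9 + 7   → row E = row C − 1·row D = (7, 3, −4)   [check: 3·57 − 4·41 = 7]
  9 = 1·7 + 2   → row F = row D − 1·row E = (2, −5, 7)   [check: −5·57 + 7·41 = 2]
  7 = 3·2 + 1   → row G = row E − 3·row F = (1, 18, −25)   [check: 18·57 − 25·41 = 1]
  2 = 2·1 + 0   → remainder 0, stop. gcd = 1 (last nonzero row G).
The gcd is 1, so 41 is invertible mod 57. The last nonzero row gives 18·57 − 25·41 = 1, so t = −25. So 41^(−1) ≡ −25 ≡ 32 (mod 57). Verify: 41 · 32 = 1312 ≡ 1 (mod 57). ✓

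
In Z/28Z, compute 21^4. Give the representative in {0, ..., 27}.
21

Use repeated squaring. Binary(4) = 100. Walk through the bits of the exponent 4 left-to-right: at each bit after the leading one, square the running value, then multiply by 21 if the bit is 1 (always reducing mod 28):
  bit 1 = 1 (leading): start with 21.
  bit 2 = 0: square 21^2 = 441 ≡ 21 (mod 28).
  bit 3 = 0: square 21^2 = 441 ≡ 21 (mod 28).
Final value: 21^4 ≡ 21 (mod 28).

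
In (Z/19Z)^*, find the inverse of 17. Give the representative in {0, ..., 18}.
Apply the extended Euclidean algorithm to (19, 17), tracking rows (r, s, t) with s·19 + t·17 = r. Each division r_prev = q·r_cur + r_new produces the new row as (previous row) − q·(current row):
  row A: (19, 1, 0)   [1·19 + 0·17 = 19]
  row B: (17, 0, 1)   [0·19 + 1·17 = 17]
  19 = 1·17 + 2   → row C = row A − 1·row B = (2, 1, −1)   [check: 1·19 − 1·17 = 2]
  17 = 8·2 + 1   → row D = row B − 8·row C = (1, −8, 9)   [check: −8·19 + 9·17 = 1]
  2 = 2·1 + 0   → remainder 0, stop. gcd = 1 (last nonzero row D).
The gcd is 1, so 17 is invertible mod 19. The last nonzero row gives −8·19 + 9·17 = 1, so t = 9. So 17^(−1) ≡ 9 (mod 19). Verify: 17 · 9 = 153 ≡ 1 (mod 19). ✓

Final answer: 17^(−1) ≡ 9 (mod 19)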